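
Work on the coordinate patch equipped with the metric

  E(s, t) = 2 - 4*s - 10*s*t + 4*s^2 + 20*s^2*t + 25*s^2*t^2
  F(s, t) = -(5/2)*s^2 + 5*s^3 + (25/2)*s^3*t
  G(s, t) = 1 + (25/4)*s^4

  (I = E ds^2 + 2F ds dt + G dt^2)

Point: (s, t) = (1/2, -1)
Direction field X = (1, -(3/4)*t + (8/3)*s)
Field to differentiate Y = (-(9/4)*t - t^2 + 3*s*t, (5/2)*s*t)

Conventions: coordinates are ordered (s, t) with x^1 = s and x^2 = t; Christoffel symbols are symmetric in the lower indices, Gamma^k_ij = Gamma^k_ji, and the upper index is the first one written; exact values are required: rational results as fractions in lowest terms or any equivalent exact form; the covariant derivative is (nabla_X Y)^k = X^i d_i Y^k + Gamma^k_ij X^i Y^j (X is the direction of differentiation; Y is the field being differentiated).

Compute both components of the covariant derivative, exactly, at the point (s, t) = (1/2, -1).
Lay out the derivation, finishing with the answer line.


E = 29/4, F = -25/16, G = 89/64 at the point
E_s = 15, E_t = -25/2, F_s = -65/8, F_t = 25/16, G_s = 25/8, G_t = 0
EG - F^2 = 489/64;  g^inv = (64/489) * [[89/64, 25/16], [25/16, 29/4]]
first-kind symbols [ij,l] = (1/2)(d_i g_jl + d_j g_il - d_l g_ij): [ss,s] = E_s/2 = 15/2, [ss,t] = F_s - E_t/2 = -15/8, [st,s] = E_t/2 = -25/4, [st,t] = G_s/2 = 25/16, [tt,s] = F_t - G_s/2 = 0, [tt,t] = G_t/2 = 0
Gamma^s_ij = (G*[ij,s] - F*[ij,t])/(EG - F^2), Gamma^t_ij = (E*[ij,t] - F*[ij,s])/(EG - F^2)
Gamma_sss = 160/163, Gamma_sst = -400/489, Gamma_stt = 0, Gamma_tss = -40/163, Gamma_tst = 100/489, Gamma_ttt = 0
X = (1, 25/12), Y = (-1/4, -5/4) at the point

Answer: (nabla_X Y)^s = 18949/23472, (nabla_X Y)^t = -4615/23472


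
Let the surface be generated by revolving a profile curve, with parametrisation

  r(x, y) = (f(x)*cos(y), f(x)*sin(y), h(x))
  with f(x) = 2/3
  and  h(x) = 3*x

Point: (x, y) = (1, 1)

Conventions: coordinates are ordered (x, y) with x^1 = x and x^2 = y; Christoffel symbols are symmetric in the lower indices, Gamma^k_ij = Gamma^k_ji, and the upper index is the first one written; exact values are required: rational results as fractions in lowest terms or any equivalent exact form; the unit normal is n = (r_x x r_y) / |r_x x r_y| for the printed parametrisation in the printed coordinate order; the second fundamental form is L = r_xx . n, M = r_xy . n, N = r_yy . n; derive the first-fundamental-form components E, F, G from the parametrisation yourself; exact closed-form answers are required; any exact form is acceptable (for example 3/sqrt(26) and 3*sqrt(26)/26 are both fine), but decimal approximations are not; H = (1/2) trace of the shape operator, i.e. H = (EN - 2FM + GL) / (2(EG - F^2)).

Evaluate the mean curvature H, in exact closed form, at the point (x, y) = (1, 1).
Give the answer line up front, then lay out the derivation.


Answer: H = 3/4

f = 2/3, f' = 0, f'' = 0, h' = 3, h'' = 0
E = 9, F = 0, G = 4/9; answer radicand W^2 = 9
unnormalised second-form numerators: l = 0, m = 0, n = 2; L = l/sqrt(9), and similarly M = m/sqrt(W^2), N = n/sqrt(W^2)
H = (E*n - 2*F*m + G*l) / (2*(EG - F^2)*sqrt(W^2)); E*n - 2*F*m + G*l = 18, EG - F^2 = 4, so H = (9/4)/sqrt(9)


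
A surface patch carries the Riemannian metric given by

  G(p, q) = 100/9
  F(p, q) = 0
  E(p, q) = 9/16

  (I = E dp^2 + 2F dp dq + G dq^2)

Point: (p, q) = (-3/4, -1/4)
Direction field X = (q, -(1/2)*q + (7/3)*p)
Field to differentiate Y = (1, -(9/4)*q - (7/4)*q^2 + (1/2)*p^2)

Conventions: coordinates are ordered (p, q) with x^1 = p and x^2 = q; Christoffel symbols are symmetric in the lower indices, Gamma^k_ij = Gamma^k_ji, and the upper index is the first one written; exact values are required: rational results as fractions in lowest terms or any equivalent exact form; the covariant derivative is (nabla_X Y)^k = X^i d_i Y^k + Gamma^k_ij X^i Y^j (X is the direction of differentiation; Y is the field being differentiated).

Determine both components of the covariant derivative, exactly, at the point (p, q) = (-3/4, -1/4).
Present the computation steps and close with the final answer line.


E = 9/16, F = 0, G = 100/9 at the point
E_p = 0, E_q = 0, F_p = 0, F_q = 0, G_p = 0, G_q = 0
EG - F^2 = 25/4;  g^inv = (4/25) * [[100/9, 0], [0, 9/16]]
first-kind symbols [ij,l] = (1/2)(d_i g_jl + d_j g_il - d_l g_ij): [pp,p] = E_p/2 = 0, [pp,q] = F_p - E_q/2 = 0, [pq,p] = E_q/2 = 0, [pq,q] = G_p/2 = 0, [qq,p] = F_q - G_p/2 = 0, [qq,q] = G_q/2 = 0
Gamma^p_ij = (G*[ij,p] - F*[ij,q])/(EG - F^2), Gamma^q_ij = (E*[ij,q] - F*[ij,p])/(EG - F^2)
Gamma_ppp = 0, Gamma_ppq = 0, Gamma_pqq = 0, Gamma_qpp = 0, Gamma_qpq = 0, Gamma_qqq = 0
X = (-1/4, -13/8), Y = (1, 47/64) at the point

Answer: (nabla_X Y)^p = 0, (nabla_X Y)^q = 155/64


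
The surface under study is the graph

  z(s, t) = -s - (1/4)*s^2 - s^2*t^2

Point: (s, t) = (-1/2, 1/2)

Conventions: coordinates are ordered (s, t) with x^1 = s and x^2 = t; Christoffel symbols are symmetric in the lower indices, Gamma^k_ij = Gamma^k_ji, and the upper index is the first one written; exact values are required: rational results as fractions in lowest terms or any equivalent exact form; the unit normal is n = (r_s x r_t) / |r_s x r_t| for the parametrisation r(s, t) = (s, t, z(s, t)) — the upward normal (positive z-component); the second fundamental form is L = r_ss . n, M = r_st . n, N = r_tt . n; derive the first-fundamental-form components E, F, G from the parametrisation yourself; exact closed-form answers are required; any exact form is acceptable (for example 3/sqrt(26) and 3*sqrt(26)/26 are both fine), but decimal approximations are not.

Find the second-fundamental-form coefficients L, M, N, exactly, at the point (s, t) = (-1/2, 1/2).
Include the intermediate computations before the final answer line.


z_s = -1/2, z_t = -1/4, z_ss = -1, z_st = 1, z_tt = -1/2
E = 5/4, F = 1/8, G = 17/16; answer radicand W^2 = 21/16
unnormalised second-form numerators: l = -1, m = 1, n = -1/2; L = l/sqrt(21/16), and similarly M = m/sqrt(W^2), N = n/sqrt(W^2)

Answer: L = -4*sqrt(21)/21, M = 4*sqrt(21)/21, N = -2*sqrt(21)/21


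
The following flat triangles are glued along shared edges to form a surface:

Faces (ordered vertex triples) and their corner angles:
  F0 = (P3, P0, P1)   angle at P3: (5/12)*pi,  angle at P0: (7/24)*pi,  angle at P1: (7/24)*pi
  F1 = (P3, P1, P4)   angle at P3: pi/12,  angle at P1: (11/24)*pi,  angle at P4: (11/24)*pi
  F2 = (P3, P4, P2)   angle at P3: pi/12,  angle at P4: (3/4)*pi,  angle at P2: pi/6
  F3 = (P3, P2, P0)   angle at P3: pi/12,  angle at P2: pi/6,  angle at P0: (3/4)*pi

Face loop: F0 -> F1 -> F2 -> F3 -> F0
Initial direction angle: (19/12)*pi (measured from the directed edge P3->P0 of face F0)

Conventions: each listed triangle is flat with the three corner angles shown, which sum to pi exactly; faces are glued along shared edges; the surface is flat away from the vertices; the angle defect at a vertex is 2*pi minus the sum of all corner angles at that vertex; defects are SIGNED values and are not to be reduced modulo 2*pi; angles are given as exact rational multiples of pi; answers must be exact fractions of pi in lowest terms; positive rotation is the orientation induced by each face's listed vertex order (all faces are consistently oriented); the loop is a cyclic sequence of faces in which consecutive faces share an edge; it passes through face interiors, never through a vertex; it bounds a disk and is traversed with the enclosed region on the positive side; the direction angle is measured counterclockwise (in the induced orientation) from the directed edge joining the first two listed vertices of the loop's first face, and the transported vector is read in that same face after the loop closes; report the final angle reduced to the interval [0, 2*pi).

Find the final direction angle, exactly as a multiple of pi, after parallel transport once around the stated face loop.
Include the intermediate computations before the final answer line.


enclosed vertex P3: corner angles sum to (2/3)*pi, defect = 2*pi - (2/3)*pi = (4/3)*pi
holonomy = initial angle + sum of enclosed defects (mod 2*pi), positive in the induced orientation
final angle = (19/12)*pi + (4/3)*pi = (11/12)*pi (mod 2*pi)

Answer: final direction angle = (11/12)*pi


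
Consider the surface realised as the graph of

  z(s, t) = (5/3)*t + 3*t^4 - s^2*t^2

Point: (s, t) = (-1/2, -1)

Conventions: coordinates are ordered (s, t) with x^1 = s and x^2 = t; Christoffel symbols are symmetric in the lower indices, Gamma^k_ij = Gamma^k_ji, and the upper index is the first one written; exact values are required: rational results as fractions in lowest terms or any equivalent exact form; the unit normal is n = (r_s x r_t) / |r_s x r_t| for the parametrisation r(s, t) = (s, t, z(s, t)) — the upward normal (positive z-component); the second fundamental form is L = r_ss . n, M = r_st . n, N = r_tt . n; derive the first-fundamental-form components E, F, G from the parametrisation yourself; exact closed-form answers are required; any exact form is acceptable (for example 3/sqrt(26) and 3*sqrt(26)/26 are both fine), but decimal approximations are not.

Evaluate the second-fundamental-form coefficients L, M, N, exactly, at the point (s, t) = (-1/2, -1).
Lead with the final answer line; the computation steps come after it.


Answer: L = -12*sqrt(3553)/3553, M = -12*sqrt(3553)/3553, N = 213*sqrt(3553)/3553

z_s = 1, z_t = -59/6, z_ss = -2, z_st = -2, z_tt = 71/2
E = 2, F = -59/6, G = 3517/36; answer radicand W^2 = 3553/36
unnormalised second-form numerators: l = -2, m = -2, n = 71/2; L = l/sqrt(3553/36), and similarly M = m/sqrt(W^2), N = n/sqrt(W^2)


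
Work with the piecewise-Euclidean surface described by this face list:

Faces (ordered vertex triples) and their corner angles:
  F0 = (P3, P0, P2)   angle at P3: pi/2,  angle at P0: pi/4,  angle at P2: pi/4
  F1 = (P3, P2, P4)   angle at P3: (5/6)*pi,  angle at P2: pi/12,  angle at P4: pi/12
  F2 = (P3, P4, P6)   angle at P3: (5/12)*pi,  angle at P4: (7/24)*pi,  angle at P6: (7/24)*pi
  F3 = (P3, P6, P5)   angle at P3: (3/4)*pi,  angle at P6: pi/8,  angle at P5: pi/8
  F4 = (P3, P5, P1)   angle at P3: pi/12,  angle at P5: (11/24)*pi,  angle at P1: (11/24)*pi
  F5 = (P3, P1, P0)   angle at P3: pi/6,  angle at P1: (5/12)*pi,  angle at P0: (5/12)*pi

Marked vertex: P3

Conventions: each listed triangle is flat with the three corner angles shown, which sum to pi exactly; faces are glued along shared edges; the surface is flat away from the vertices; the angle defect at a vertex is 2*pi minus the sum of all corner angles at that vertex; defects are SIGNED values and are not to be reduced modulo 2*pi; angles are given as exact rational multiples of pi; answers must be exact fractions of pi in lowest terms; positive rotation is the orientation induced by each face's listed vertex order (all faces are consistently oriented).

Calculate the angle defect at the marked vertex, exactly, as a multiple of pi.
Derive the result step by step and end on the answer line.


Sum of corner angles at P3: (11/4)*pi
defect = 2*pi - (11/4)*pi

Answer: defect(P3) = (-3/4)*pi


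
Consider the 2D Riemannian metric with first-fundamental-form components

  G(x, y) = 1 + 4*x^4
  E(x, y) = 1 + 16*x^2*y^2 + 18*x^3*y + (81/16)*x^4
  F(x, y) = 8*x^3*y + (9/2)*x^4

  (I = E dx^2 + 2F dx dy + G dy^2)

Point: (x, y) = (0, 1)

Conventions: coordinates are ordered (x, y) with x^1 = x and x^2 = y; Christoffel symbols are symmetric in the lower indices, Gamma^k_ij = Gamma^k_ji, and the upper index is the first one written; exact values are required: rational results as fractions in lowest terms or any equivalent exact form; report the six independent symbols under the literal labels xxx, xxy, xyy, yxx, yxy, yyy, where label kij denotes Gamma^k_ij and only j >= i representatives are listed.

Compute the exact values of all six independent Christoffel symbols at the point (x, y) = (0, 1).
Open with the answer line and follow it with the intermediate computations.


Answer: Gamma_xxx = 0, Gamma_xxy = 0, Gamma_xyy = 0, Gamma_yxx = 0, Gamma_yxy = 0, Gamma_yyy = 0

E = 1, F = 0, G = 1 at the point
E_x = 0, E_y = 0, F_x = 0, F_y = 0, G_x = 0, G_y = 0
EG - F^2 = 1;  g^inv = (1) * [[1, 0], [0, 1]]
first-kind symbols [ij,l] = (1/2)(d_i g_jl + d_j g_il - d_l g_ij): [xx,x] = E_x/2 = 0, [xx,y] = F_x - E_y/2 = 0, [xy,x] = E_y/2 = 0, [xy,y] = G_x/2 = 0, [yy,x] = F_y - G_x/2 = 0, [yy,y] = G_y/2 = 0
Gamma^x_ij = (G*[ij,x] - F*[ij,y])/(EG - F^2), Gamma^y_ij = (E*[ij,y] - F*[ij,x])/(EG - F^2)


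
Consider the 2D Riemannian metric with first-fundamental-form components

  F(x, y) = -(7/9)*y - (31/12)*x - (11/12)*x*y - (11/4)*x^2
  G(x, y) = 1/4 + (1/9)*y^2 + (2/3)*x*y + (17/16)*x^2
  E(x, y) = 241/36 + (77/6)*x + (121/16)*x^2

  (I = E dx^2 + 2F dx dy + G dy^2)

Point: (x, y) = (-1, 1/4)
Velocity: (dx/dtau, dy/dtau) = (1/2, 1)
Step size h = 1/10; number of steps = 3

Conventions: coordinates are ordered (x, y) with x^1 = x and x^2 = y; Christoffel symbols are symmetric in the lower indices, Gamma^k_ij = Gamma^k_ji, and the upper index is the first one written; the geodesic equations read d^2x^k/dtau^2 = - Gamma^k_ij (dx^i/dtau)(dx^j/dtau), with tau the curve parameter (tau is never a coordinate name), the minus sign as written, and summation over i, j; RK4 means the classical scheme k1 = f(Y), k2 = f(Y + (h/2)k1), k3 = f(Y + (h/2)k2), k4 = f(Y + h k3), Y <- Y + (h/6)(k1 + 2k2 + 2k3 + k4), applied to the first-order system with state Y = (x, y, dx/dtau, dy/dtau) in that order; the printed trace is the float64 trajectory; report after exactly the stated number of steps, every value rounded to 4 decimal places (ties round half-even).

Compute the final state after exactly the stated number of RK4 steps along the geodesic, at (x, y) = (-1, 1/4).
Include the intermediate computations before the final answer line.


f(Y) = (dx/dtau, dy/dtau, -Gamma^x_ij Y'^i Y'^j, -Gamma^y_ij Y'^i Y'^j) with the Gammas evaluated at the stage position; h = 0.100000; intermediate values shown to 6 dp
step 0: x = -1.0000, y = 0.2500, dx/dtau = 0.5000, dy/dtau = 1.0000
step 1:
  k1: at (x, y) = (-1.000000, 0.250000), (dx/dtau, dy/dtau) = (0.500000, 1.000000); Gamma_xxx = -0.595117, Gamma_xxy = -0.079569, Gamma_xyy = 0.768957, Gamma_yxx = 2.263209, Gamma_yxy = -0.858505, Gamma_yyy = -0.177047; k1 = (0.500000, 1.000000, -0.540609, 0.469750)
  k2: at (x, y) = (-0.975000, 0.300000), (dx/dtau, dy/dtau) = (0.472970, 1.023487); Gamma_xxx = -0.596241, Gamma_xxy = -0.038626, Gamma_xyy = 0.757116, Gamma_yxx = 2.295720, Gamma_yxy = -0.872788, Gamma_yyy = -0.228575; k2 = (0.472970, 1.023487, -0.622324, 0.570881)
  k3: at (x, y) = (-0.976352, 0.301174), (dx/dtau, dy/dtau) = (0.468884, 1.028544); Gamma_xxx = -0.597113, Gamma_xxy = -0.040606, Gamma_xyy = 0.756914, Gamma_yxx = 2.295836, Gamma_yxy = -0.872496, Gamma_yyy = -0.226206; k3 = (0.468884, 1.028544, -0.630300, 0.576113)
  k4: at (x, y) = (-0.953112, 0.352854), (dx/dtau, dy/dtau) = (0.436970, 1.057611); Gamma_xxx = -0.589991, Gamma_xxy = -0.001412, Gamma_xyy = 0.743097, Gamma_yxx = 2.322874, Gamma_yxy = -0.890767, Gamma_yyy = -0.275597; k4 = (0.436970, 1.057611, -0.717225, 0.688058)
  Y <- Y + (h/6)(k1 + 2k2 + 2k3 + k4): x = -0.9530, y = 0.3527, dx/dtau = 0.4373, dy/dtau = 1.0575
step 2:
  k1: at (x, y) = (-0.952989, 0.352695), (dx/dtau, dy/dtau) = (0.437282, 1.057530); Gamma_xxx = -0.589853, Gamma_xxy = -0.001231, Gamma_xyy = 0.743119, Gamma_yxx = 2.322810, Gamma_yxy = -0.890806, Gamma_yyy = -0.275811; k1 = (0.437282, 1.057530, -0.717154, 0.688188)
  k2: at (x, y) = (-0.931125, 0.405571), (dx/dtau, dy/dtau) = (0.401424, 1.091939); Gamma_xxx = -0.573500, Gamma_xxy = 0.036398, Gamma_xyy = 0.727275, Gamma_yxx = 2.341736, Gamma_yxy = -0.912893, Gamma_yyy = -0.323191; k2 = (0.401424, 1.091939, -0.806647, 0.808298)
  k3: at (x, y) = (-0.932918, 0.407292), (dx/dtau, dy/dtau) = (0.396950, 1.097945); Gamma_xxx = -0.576198, Gamma_xxy = 0.033667, Gamma_xyy = 0.727243, Gamma_yxx = 2.343033, Gamma_yxy = -0.911935, Gamma_yyy = -0.319973; k3 = (0.396950, 1.097945, -0.815234, 0.811427)
  k4: at (x, y) = (-0.913294, 0.462489), (dx/dtau, dy/dtau) = (0.355759, 1.138673); Gamma_xxx = -0.553186, Gamma_xxy = 0.067961, Gamma_xyy = 0.709497, Gamma_yxx = 2.353449, Gamma_yxy = -0.936388, Gamma_yyy = -0.363209; k4 = (0.355759, 1.138673, -0.904964, 0.931713)
  Y <- Y + (h/6)(k1 + 2k2 + 2k3 + k4): x = -0.9132, y = 0.4623, dx/dtau = 0.3562, dy/dtau = 1.1385
step 3:
  k1: at (x, y) = (-0.913159, 0.462294), (dx/dtau, dy/dtau) = (0.356184, 1.138519); Gamma_xxx = -0.552912, Gamma_xxy = 0.068164, Gamma_xyy = 0.709504, Gamma_yxx = 2.353268, Gamma_yxy = -0.936470, Gamma_yyy = -0.363443; k1 = (0.356184, 1.138519, -0.904815, 0.932072)
  k2: at (x, y) = (-0.895350, 0.519220), (dx/dtau, dy/dtau) = (0.310943, 1.185123); Gamma_xxx = -0.522691, Gamma_xxy = 0.099391, Gamma_xyy = 0.689916, Gamma_yxx = 2.352778, Gamma_yxy = -0.962819, Gamma_yyy = -0.402740; k2 = (0.310943, 1.185123, -0.991714, 1.047784)
  k3: at (x, y) = (-0.897612, 0.521550), (dx/dtau, dy/dtau) = (0.306598, 1.190908); Gamma_xxx = -0.528232, Gamma_xxy = 0.095943, Gamma_xyy = 0.690232, Gamma_yxx = 2.356660, Gamma_yxy = -0.960960, Gamma_yyy = -0.398760; k3 = (0.306598, 1.190908, -0.999339, 1.045766)
  k4: at (x, y) = (-0.882499, 0.581385), (dx/dtau, dy/dtau) = (0.256250, 1.243096); Gamma_xxx = -0.495719, Gamma_xxy = 0.122490, Gamma_xyy = 0.669362, Gamma_yxx = 2.347911, Gamma_yxy = -0.987070, Gamma_yyy = -0.432251; k4 = (0.256250, 1.243096, -1.079843, 1.142628)
  Y <- Y + (h/6)(k1 + 2k2 + 2k3 + k4): x = -0.8824, y = 0.5812, dx/dtau = 0.2567, dy/dtau = 1.2429

Answer: x = -0.8824, y = 0.5812, dx/dtau = 0.2567, dy/dtau = 1.2429


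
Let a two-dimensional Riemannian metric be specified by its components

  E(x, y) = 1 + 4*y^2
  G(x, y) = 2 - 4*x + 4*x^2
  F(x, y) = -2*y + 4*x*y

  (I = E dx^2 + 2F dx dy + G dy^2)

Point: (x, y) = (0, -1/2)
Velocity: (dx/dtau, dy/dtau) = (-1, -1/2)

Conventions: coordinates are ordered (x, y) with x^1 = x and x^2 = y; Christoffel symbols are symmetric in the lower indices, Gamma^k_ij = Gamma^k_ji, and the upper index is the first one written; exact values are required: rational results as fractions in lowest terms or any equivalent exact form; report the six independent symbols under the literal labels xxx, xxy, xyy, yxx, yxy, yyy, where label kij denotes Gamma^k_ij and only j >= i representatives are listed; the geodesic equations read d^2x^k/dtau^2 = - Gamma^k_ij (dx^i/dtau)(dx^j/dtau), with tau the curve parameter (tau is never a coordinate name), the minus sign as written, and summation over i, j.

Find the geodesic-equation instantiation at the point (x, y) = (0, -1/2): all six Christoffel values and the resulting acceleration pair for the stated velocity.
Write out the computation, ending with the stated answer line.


E = 2, F = 1, G = 2 at the point
E_x = 0, E_y = -4, F_x = -2, F_y = -2, G_x = -4, G_y = 0
EG - F^2 = 3;  g^inv = (1/3) * [[2, -1], [-1, 2]]
first-kind symbols [ij,l] = (1/2)(d_i g_jl + d_j g_il - d_l g_ij): [xx,x] = E_x/2 = 0, [xx,y] = F_x - E_y/2 = 0, [xy,x] = E_y/2 = -2, [xy,y] = G_x/2 = -2, [yy,x] = F_y - G_x/2 = 0, [yy,y] = G_y/2 = 0
Gamma^x_ij = (G*[ij,x] - F*[ij,y])/(EG - F^2), Gamma^y_ij = (E*[ij,y] - F*[ij,x])/(EG - F^2)
Gamma_xxx = 0, Gamma_xxy = -2/3, Gamma_xyy = 0, Gamma_yxx = 0, Gamma_yxy = -2/3, Gamma_yyy = 0
d^2x/dtau^2 = -(Gamma_xxx*(-1)^2 + 2*Gamma_xxy*(-1)*(-1/2) + Gamma_xyy*(-1/2)^2) = 2/3
d^2y/dtau^2 = -(Gamma_yxx*(-1)^2 + 2*Gamma_yxy*(-1)*(-1/2) + Gamma_yyy*(-1/2)^2) = 2/3

Answer: Gamma_xxx = 0, Gamma_xxy = -2/3, Gamma_xyy = 0, Gamma_yxx = 0, Gamma_yxy = -2/3, Gamma_yyy = 0; accelerations (d^2x/dtau^2, d^2y/dtau^2) = (2/3, 2/3)


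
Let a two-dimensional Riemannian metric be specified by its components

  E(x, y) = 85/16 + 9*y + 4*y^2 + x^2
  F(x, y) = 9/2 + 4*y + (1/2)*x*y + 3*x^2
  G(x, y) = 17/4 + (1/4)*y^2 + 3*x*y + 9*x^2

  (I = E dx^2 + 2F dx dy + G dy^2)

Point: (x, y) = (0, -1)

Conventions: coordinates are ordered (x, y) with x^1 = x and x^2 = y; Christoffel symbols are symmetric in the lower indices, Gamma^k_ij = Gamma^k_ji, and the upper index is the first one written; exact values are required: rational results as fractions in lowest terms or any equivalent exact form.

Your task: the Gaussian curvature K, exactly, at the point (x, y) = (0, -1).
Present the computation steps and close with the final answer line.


E = 5/16, F = 1/2, G = 9/2, EG - F^2 = 37/32 at the point
E_x = 0, E_y = 1, F_x = -1/2, F_y = 4, G_x = -3, G_y = -1/2
E_yy = 8, F_xy = 1/2, G_xx = 18
Evaluate Brioschi's two determinant matrices M1, M2 and divide by (EG - F^2)^2.
M1 = [[-E_yy/2 + F_xy - G_xx/2, E_x/2, F_x - E_y/2], [F_y - G_x/2, E, F], [G_y/2, F, G]] = [[-25/2, 0, -1], [11/2, 5/16, 1/2], [-1/4, 1/2, 9/2]]; det M1 = -553/32
M2 = [[0, E_y/2, G_x/2], [E_y/2, E, F], [G_x/2, F, G]] = [[0, 1/2, -3/2], [1/2, 5/16, 1/2], [-3/2, 1/2, 9/2]]; det M2 = -165/64
det M1 - det M2 = -941/64; K = -941/64 / (37/32)^2 = -15056/1369

Answer: K = -15056/1369


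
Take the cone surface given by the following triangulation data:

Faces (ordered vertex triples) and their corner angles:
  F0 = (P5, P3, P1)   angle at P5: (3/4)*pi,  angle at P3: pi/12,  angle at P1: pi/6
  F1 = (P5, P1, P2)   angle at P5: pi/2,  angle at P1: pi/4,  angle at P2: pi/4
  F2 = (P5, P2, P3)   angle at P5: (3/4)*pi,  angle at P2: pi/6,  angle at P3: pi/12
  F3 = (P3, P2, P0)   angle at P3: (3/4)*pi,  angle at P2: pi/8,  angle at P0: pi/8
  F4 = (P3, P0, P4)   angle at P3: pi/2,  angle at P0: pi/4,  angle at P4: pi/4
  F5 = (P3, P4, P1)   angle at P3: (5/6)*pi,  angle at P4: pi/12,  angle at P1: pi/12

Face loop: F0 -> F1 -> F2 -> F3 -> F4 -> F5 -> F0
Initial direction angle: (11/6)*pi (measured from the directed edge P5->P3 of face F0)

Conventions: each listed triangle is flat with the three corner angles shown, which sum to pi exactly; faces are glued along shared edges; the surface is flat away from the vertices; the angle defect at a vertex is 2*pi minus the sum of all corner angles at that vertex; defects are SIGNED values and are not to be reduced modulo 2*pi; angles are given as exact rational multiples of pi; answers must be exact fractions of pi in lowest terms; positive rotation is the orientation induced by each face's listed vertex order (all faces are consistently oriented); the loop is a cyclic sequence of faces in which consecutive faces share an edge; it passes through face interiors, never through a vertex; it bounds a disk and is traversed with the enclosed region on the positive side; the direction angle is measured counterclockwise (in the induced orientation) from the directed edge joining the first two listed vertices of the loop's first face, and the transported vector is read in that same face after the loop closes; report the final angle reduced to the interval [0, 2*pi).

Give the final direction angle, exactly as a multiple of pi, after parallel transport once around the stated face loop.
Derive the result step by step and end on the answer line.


enclosed vertex P3: corner angles sum to (9/4)*pi, defect = 2*pi - (9/4)*pi = -pi/4
enclosed vertex P5: corner angles sum to 2*pi, defect = 2*pi - 2*pi = 0
by Gauss-Bonnet the loop rotates the vector by the enclosed defect sum (positive orientation, mod 2*pi)
final angle = (11/6)*pi - pi/4 = (19/12)*pi (mod 2*pi)

Answer: final direction angle = (19/12)*pi


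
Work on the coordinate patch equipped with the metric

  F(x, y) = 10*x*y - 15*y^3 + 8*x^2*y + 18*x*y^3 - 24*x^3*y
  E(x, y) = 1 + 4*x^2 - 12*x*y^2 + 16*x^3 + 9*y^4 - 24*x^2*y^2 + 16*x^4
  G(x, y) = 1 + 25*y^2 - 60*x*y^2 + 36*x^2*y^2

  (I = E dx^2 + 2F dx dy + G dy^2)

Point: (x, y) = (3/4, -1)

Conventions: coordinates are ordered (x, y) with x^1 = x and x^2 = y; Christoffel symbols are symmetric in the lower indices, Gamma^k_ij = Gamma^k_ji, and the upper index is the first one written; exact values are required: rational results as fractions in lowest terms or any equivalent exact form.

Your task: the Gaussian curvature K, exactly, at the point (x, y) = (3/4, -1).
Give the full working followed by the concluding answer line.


E = 25/16, F = -3/8, G = 5/4, EG - F^2 = 29/16 at the point
E_x = 12, E_y = 9, F_x = 1/2, F_y = -21/8, G_x = -6, G_y = -1/2
E_yy = 63, F_xy = 71/2, G_xx = 72
Brioschi: K = (det M1 - det M2) / (EG - F^2)^2 with the standard first/second-derivative matrices M1, M2.
M1 = [[-E_yy/2 + F_xy - G_xx/2, E_x/2, F_x - E_y/2], [F_y - G_x/2, E, F], [G_y/2, F, G]] = [[-32, 6, -4], [3/8, 25/16, -3/8], [-1/4, -3/8, 5/4]]; det M1 = -245/4
M2 = [[0, E_y/2, G_x/2], [E_y/2, E, F], [G_x/2, F, G]] = [[0, 9/2, -3], [9/2, 25/16, -3/8], [-3, -3/8, 5/4]]; det M2 = -117/4
det M1 - det M2 = -32; K = -32 / (29/16)^2 = -8192/841

Answer: K = -8192/841


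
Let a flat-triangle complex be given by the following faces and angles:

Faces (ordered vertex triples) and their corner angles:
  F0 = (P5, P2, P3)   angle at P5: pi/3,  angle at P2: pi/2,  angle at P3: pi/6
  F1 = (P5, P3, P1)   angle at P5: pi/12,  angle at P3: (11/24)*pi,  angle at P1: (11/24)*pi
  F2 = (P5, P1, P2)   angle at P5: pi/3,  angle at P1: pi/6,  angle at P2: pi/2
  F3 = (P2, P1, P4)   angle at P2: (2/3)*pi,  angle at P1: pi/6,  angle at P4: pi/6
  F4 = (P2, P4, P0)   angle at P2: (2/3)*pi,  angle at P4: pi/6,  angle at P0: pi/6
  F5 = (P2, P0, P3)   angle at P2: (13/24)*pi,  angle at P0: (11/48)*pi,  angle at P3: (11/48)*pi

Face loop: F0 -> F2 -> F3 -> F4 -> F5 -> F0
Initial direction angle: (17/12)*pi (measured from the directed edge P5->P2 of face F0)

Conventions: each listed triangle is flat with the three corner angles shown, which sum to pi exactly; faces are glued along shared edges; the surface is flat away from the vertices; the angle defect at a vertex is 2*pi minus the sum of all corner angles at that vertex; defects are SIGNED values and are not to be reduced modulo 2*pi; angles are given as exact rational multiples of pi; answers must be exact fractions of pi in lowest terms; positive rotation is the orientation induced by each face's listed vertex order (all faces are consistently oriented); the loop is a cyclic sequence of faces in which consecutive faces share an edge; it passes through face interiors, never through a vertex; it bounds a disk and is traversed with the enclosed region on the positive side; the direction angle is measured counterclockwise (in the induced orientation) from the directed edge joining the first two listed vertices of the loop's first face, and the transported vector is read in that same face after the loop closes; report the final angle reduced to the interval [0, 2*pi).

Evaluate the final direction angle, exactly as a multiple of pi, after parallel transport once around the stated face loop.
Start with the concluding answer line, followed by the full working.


Answer: final direction angle = (13/24)*pi

enclosed vertex P2: corner angles sum to (23/8)*pi, defect = 2*pi - (23/8)*pi = (-7/8)*pi
by Gauss-Bonnet the loop rotates the vector by the enclosed defect sum (positive orientation, mod 2*pi)
final angle = (17/12)*pi - (7/8)*pi = (13/24)*pi (mod 2*pi)


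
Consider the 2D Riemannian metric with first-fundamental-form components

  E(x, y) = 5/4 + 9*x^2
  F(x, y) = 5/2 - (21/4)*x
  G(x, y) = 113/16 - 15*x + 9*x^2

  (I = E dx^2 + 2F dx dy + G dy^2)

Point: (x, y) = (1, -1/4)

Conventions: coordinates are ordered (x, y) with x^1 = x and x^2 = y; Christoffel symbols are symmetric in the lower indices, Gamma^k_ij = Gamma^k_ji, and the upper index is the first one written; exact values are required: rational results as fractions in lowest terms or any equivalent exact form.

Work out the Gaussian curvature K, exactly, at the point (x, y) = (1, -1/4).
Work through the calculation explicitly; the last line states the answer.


E = 41/4, F = -11/4, G = 17/16, EG - F^2 = 213/64 at the point
E_x = 18, E_y = 0, F_x = -21/4, F_y = 0, G_x = 3, G_y = 0
E_yy = 0, F_xy = 0, G_xx = 18
Brioschi: K = (det M1 - det M2) / (EG - F^2)^2 with the standard first/second-derivative matrices M1, M2.
M1 = [[-E_yy/2 + F_xy - G_xx/2, E_x/2, F_x - E_y/2], [F_y - G_x/2, E, F], [G_y/2, F, G]] = [[-9, 9, -21/4], [-3/2, 41/4, -11/4], [0, -11/4, 17/16]]; det M1 = -2385/64
M2 = [[0, E_y/2, G_x/2], [E_y/2, E, F], [G_x/2, F, G]] = [[0, 0, 3/2], [0, 41/4, -11/4], [3/2, -11/4, 17/16]]; det M2 = -369/16
det M1 - det M2 = -909/64; K = -909/64 / (213/64)^2 = -6464/5041

Answer: K = -6464/5041


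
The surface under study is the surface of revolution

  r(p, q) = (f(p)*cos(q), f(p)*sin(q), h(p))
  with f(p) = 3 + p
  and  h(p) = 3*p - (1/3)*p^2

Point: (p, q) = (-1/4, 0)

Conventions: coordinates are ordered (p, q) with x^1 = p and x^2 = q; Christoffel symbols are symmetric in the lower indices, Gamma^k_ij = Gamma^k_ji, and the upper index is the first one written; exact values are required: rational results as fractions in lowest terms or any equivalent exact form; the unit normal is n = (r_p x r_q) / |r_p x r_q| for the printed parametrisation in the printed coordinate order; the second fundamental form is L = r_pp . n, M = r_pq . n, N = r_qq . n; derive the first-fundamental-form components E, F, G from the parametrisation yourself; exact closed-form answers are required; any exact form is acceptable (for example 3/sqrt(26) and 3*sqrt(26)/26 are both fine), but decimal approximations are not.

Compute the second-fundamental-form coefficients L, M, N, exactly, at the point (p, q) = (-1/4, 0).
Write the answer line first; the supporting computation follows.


Answer: L = -4*sqrt(397)/397, M = 0, N = 209*sqrt(397)/1588

f = 11/4, f' = 1, f'' = 0, h' = 19/6, h'' = -2/3
E = 397/36, F = 0, G = 121/16; answer radicand W^2 = 397/36
unnormalised second-form numerators: l = -2/3, m = 0, n = 209/24; L = l/sqrt(397/36), and similarly M = m/sqrt(W^2), N = n/sqrt(W^2)


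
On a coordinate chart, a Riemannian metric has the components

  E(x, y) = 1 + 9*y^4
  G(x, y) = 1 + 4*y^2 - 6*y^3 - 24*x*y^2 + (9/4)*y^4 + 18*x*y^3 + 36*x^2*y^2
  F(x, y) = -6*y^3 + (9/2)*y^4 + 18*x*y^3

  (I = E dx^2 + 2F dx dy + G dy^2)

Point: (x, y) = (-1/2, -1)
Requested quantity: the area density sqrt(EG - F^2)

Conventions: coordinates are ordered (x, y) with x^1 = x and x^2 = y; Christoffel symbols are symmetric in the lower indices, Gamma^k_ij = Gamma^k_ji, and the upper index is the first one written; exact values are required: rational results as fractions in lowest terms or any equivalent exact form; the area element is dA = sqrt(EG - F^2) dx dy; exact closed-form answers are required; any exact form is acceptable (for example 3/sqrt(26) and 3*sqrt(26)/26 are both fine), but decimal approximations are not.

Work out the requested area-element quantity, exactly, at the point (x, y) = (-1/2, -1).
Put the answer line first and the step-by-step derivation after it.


Answer: sqrt(EG - F^2) = sqrt(209)/2

E = 10, F = 39/2, G = 173/4; EG - F^2 = 209/4


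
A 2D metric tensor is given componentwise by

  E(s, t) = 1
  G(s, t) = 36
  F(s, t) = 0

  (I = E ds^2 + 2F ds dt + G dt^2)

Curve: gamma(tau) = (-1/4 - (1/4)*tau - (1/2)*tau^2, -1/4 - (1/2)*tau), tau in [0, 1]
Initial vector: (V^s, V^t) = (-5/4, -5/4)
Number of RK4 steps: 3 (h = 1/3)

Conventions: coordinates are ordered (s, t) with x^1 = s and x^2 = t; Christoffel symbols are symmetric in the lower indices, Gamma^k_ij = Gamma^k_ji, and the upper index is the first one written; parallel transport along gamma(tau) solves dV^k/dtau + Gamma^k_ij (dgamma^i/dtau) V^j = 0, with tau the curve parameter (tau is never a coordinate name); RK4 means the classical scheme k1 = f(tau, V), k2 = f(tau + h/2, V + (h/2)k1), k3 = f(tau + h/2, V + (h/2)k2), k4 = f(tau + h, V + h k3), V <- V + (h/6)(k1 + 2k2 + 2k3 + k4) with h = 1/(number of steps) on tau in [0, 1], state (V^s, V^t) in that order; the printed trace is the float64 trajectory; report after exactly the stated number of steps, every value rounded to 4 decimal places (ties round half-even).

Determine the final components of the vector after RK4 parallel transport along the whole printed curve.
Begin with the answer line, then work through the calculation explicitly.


Answer: V^s = -1.2500, V^t = -1.2500

gamma'(tau) = (-1/4 - tau, -1/2); f(tau, V)^k = -Gamma^k_ij(gamma(tau)) gamma'^i(tau) V^j; h = 1/3; intermediate values shown to 6 dp
curve data and Christoffel symbols at the stage parameters:
  tau = 0.000000: gamma = (-0.250000, -0.250000), gamma' = (-0.250000, -0.500000); Gamma_sss = 0.000000, Gamma_sst = 0.000000, Gamma_stt = 0.000000, Gamma_tss = 0.000000, Gamma_tst = 0.000000, Gamma_ttt = 0.000000
  tau = 0.166667: gamma = (-0.305556, -0.333333), gamma' = (-0.416667, -0.500000); Gamma_sss = 0.000000, Gamma_sst = 0.000000, Gamma_stt = 0.000000, Gamma_tss = 0.000000, Gamma_tst = 0.000000, Gamma_ttt = 0.000000
  tau = 0.333333: gamma = (-0.388889, -0.416667), gamma' = (-0.583333, -0.500000); Gamma_sss = 0.000000, Gamma_sst = 0.000000, Gamma_stt = 0.000000, Gamma_tss = 0.000000, Gamma_tst = 0.000000, Gamma_ttt = 0.000000
  tau = 0.500000: gamma = (-0.500000, -0.500000), gamma' = (-0.750000, -0.500000); Gamma_sss = 0.000000, Gamma_sst = 0.000000, Gamma_stt = 0.000000, Gamma_tss = 0.000000, Gamma_tst = 0.000000, Gamma_ttt = 0.000000
  tau = 0.666667: gamma = (-0.638889, -0.583333), gamma' = (-0.916667, -0.500000); Gamma_sss = 0.000000, Gamma_sst = 0.000000, Gamma_stt = 0.000000, Gamma_tss = 0.000000, Gamma_tst = 0.000000, Gamma_ttt = 0.000000
  tau = 0.833333: gamma = (-0.805556, -0.666667), gamma' = (-1.083333, -0.500000); Gamma_sss = 0.000000, Gamma_sst = 0.000000, Gamma_stt = 0.000000, Gamma_tss = 0.000000, Gamma_tst = 0.000000, Gamma_ttt = 0.000000
  tau = 1.000000: gamma = (-1.000000, -0.750000), gamma' = (-1.250000, -0.500000); Gamma_sss = 0.000000, Gamma_sst = 0.000000, Gamma_stt = 0.000000, Gamma_tss = 0.000000, Gamma_tst = 0.000000, Gamma_ttt = 0.000000
step 0: V^s = -1.2500, V^t = -1.2500
step 1: k1 = (0.000000, 0.000000), k2 = (0.000000, 0.000000), k3 = (0.000000, 0.000000), k4 = (0.000000, 0.000000); V <- V + (h/6)(k1 + 2k2 + 2k3 + k4): V^s = -1.2500, V^t = -1.2500
step 2: k1 = (0.000000, 0.000000), k2 = (0.000000, 0.000000), k3 = (0.000000, 0.000000), k4 = (0.000000, 0.000000); V <- V + (h/6)(k1 + 2k2 + 2k3 + k4): V^s = -1.2500, V^t = -1.2500
step 3: k1 = (0.000000, 0.000000), k2 = (0.000000, 0.000000), k3 = (0.000000, 0.000000), k4 = (0.000000, 0.000000); V <- V + (h/6)(k1 + 2k2 + 2k3 + k4): V^s = -1.2500, V^t = -1.2500


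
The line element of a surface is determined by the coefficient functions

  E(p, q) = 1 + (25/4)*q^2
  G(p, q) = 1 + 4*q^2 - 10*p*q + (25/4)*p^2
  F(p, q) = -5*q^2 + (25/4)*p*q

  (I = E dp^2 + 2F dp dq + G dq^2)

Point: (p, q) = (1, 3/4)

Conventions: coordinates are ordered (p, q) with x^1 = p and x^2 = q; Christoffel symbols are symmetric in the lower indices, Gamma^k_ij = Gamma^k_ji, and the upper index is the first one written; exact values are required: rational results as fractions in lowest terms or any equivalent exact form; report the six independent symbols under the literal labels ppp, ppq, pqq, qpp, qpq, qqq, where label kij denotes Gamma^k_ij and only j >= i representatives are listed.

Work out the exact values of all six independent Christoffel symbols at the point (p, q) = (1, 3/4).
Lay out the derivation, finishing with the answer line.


E = 289/64, F = 15/8, G = 2 at the point
E_p = 0, E_q = 75/8, F_p = 75/16, F_q = -5/4, G_p = 5, G_q = -4
EG - F^2 = 353/64;  g^inv = (64/353) * [[2, -15/8], [-15/8, 289/64]]
first-kind symbols [ij,l] = (1/2)(d_i g_jl + d_j g_il - d_l g_ij): [pp,p] = E_p/2 = 0, [pp,q] = F_p - E_q/2 = 0, [pq,p] = E_q/2 = 75/16, [pq,q] = G_p/2 = 5/2, [qq,p] = F_q - G_p/2 = -15/4, [qq,q] = G_q/2 = -2
Gamma^p_ij = (G*[ij,p] - F*[ij,q])/(EG - F^2), Gamma^q_ij = (E*[ij,q] - F*[ij,p])/(EG - F^2)

Answer: Gamma_ppp = 0, Gamma_ppq = 300/353, Gamma_pqq = -240/353, Gamma_qpp = 0, Gamma_qpq = 160/353, Gamma_qqq = -128/353


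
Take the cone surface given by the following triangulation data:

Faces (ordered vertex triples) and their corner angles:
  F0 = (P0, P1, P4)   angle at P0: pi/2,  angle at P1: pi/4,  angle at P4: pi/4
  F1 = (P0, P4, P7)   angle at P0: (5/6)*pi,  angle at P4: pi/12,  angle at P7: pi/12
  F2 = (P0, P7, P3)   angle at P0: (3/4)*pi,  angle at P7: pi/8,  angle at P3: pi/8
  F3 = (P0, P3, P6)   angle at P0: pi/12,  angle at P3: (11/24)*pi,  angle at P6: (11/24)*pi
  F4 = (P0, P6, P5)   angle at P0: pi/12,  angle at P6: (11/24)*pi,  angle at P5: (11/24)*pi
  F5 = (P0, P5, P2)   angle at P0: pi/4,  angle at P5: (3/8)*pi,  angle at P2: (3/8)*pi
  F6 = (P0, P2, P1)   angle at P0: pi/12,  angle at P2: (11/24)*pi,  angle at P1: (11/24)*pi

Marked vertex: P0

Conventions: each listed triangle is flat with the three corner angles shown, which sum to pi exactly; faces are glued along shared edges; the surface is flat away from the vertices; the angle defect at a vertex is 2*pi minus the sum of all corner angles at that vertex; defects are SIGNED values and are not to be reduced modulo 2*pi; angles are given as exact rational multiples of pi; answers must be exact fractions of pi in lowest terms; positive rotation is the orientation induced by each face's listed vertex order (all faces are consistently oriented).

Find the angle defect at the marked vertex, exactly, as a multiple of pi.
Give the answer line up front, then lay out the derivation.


Answer: defect(P0) = (-7/12)*pi

Sum of corner angles at P0: (31/12)*pi
defect = 2*pi - (31/12)*pi


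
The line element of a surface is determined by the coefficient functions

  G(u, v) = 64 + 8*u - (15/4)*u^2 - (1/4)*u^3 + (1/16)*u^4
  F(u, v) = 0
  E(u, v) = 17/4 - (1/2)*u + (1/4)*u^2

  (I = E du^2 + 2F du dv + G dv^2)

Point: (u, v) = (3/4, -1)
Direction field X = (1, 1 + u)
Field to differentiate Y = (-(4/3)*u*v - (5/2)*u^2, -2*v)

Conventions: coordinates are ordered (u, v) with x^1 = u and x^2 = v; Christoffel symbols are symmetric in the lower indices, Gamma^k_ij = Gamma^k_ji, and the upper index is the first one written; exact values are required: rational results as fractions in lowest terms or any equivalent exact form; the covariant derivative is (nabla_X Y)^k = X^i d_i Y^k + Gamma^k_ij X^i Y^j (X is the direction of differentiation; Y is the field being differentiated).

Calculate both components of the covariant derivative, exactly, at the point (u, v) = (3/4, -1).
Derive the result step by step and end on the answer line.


E = 257/64, F = 0, G = 277729/4096 at the point
E_u = -1/8, E_v = 0, F_u = 0, F_v = 0, G_u = 527/256, G_v = 0
EG - F^2 = 71376353/262144;  g^inv = (262144/71376353) * [[277729/4096, 0], [0, 257/64]]
first-kind symbols [ij,l] = (1/2)(d_i g_jl + d_j g_il - d_l g_ij): [uu,u] = E_u/2 = -1/16, [uu,v] = F_u - E_v/2 = 0, [uv,u] = E_v/2 = 0, [uv,v] = G_u/2 = 527/512, [vv,u] = F_v - G_u/2 = -527/512, [vv,v] = G_v/2 = 0
Gamma^u_ij = (G*[ij,u] - F*[ij,v])/(EG - F^2), Gamma^v_ij = (E*[ij,v] - F*[ij,u])/(EG - F^2)
Gamma_uuu = -4/257, Gamma_uuv = 0, Gamma_uvv = -527/2056, Gamma_vuu = 0, Gamma_vuv = 8/527, Gamma_vvv = 0
X = (1, 7/4), Y = (-13/32, 2) at the point

Answer: (nabla_X Y)^u = -62389/12336, (nabla_X Y)^v = -29347/8432


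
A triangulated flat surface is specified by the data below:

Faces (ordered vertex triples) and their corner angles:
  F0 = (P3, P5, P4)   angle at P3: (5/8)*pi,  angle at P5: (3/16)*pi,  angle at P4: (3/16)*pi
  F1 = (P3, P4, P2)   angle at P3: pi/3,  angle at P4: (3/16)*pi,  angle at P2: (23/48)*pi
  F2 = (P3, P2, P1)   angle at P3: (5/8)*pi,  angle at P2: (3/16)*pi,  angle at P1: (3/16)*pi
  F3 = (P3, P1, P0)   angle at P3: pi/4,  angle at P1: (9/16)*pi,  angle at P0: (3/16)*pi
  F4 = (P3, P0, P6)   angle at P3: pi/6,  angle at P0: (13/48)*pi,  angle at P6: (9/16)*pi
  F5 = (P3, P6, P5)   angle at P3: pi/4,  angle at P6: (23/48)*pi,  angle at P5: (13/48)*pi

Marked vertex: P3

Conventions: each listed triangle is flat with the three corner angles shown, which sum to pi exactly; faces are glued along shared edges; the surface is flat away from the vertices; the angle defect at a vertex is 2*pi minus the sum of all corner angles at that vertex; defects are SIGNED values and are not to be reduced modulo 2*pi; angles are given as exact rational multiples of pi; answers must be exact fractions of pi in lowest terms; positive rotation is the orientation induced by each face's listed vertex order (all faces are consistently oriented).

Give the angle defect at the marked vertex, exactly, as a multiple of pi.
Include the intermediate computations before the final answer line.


Sum of corner angles at P3: (9/4)*pi
defect = 2*pi - (9/4)*pi

Answer: defect(P3) = -pi/4
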